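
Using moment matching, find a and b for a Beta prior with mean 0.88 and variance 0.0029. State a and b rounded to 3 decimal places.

By moment matching, a+b = μ(1−μ)/σ² − 1 = (0.88·0.12)/0.0029 − 1 = 36.4138 − 1 = 35.4138.
Since a/(a+b) = μ, a = 0.88·35.4138 = 31.164 and b = 0.12·35.4138 = 4.250.

a = 31.164, b = 4.250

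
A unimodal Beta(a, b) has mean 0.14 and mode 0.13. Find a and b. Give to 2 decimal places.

a = 10.36, b = 63.64

Let s = a+b. Mean gives a = μs = 0.14s; mode gives (a−1)/(s−2) = 0.13.
Substituting: 0.14s − 1 = 0.13(s−2) = 0.13s − 0.26, so 0.01s = 0.74 and s = 74.0000.
Then a = 0.14×74.0000 = 10.36 and b = s−a = 63.64.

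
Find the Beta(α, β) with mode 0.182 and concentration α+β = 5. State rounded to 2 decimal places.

α = 1.55, β = 3.45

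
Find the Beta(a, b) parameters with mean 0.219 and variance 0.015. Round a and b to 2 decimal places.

a = 2.28, b = 8.12

Let s = a+b. The Beta variance is μ(1−μ)/(s+1).
So s+1 = μ(1−μ)/σ² = (0.219×0.781)/0.015 = 0.171039/0.015 = 11.4026, giving s = 10.4026.
Then a = μs = 0.219×10.4026 = 2.28 and b = (1−μ)s = 0.781×10.4026 = 8.12.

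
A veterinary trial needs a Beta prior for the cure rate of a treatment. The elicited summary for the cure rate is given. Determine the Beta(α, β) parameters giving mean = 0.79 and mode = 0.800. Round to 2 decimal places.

α = 47.40, β = 12.60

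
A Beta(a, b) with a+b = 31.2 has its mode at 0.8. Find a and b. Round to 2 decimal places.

Since the density peak of Beta(a,b) is at (a−1)/(a+b−2),
a = 1 + 0.8(31.2−2) = 24.36 and b = 31.2 − 24.36 = 6.84.

a = 24.36, b = 6.84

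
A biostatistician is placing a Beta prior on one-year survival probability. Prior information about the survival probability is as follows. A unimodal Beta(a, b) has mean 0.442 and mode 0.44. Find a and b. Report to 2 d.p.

a = 26.52, b = 33.48

Let s = a+b. Mean gives a = μs = 0.442s; mode gives (a−1)/(s−2) = 0.44.
Substituting: 0.442s − 1 = 0.44(s−2) = 0.44s − 0.88, so 0.002s = 0.12 and s = 60.0000.
Then a = 0.442×60.0000 = 26.52 and b = s−a = 33.48.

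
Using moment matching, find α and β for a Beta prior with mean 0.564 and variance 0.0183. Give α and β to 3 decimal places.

Let s = α+β. The Beta variance is μ(1−μ)/(s+1).
So s+1 = μ(1−μ)/σ² = (0.564×0.436)/0.0183 = 0.245904/0.0183 = 13.4374, giving s = 12.4374.
Then α = μs = 0.564×12.4374 = 7.015 and β = (1−μ)s = 0.436×12.4374 = 5.423.

α = 7.015, β = 5.423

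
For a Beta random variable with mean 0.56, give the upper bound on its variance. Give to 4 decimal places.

0.2464

For fixed mean μ the Beta variance is μ(1−μ)/(α+β+1), increasing as α+β decreases.
Its least upper bound (not attained) is μ(1−μ) = 0.56·0.44 = 0.2464.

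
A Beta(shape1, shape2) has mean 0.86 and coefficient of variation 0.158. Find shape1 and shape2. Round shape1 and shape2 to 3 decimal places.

shape1 = 4.748, shape2 = 0.773

σ = CV·μ = 0.158×0.86 = 0.13588, so σ² = 0.018463.
s+1 = μ(1−μ)/σ² = 0.1204/0.018463 = 6.5210, so s = shape1+shape2 = 5.5210.
shape1 = μs = 4.748, shape2 = (1−μ)s = 0.773.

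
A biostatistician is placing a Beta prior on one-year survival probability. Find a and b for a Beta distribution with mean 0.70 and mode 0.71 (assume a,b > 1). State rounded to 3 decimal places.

With s = a+b: μ = a/s and mode = (a−1)/(s−2). Eliminating a = μs,
μs − 1 = m(s−2) ⇒ s(μ−m) = 1−2m ⇒ s = -0.42/-0.01 = 42.0000.
So a = μs = 29.400, b = (1−μ)s = 12.600.

a = 29.400, b = 12.600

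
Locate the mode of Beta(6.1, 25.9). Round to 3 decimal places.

0.170

The density x^(α−1)(1−x)^(β−1) is maximised at (α−1)/(α+β−2) = 5.1/30.0 = 0.170.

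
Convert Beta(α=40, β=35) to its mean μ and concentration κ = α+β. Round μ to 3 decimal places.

κ = α+β = 40+35 = 75; μ = α/κ = 40/75 = 0.533.

μ = 0.533, κ = 75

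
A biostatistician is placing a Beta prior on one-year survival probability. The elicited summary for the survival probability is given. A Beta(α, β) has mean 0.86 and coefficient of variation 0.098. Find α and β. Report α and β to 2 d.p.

Var = (CV·μ)² = (0.098×0.86)² = 0.007103.
α+β = μ(1−μ)/Var − 1 = 0.1204/0.007103 − 1 = 15.9503.
Thus α = 0.86·15.9503 = 13.72 and β = 0.14·15.9503 = 2.23.

α = 13.72, β = 2.23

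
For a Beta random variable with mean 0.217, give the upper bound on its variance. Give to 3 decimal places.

0.170

For fixed mean μ the Beta variance is μ(1−μ)/(α+β+1), increasing as α+β decreases.
Its least upper bound (not attained) is μ(1−μ) = 0.217·0.783 = 0.170.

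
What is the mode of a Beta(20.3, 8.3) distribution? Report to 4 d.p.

0.7256

The density x^(α−1)(1−x)^(β−1) is maximised at (α−1)/(α+β−2) = 19.3/26.6 = 0.7256.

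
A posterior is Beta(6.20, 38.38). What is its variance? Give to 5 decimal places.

Var = αβ/[(α+β)²(α+β+1)] = (6.20×38.38)/(44.58²×45.58) = 237.9560/90584.616312 = 0.00263.

0.00263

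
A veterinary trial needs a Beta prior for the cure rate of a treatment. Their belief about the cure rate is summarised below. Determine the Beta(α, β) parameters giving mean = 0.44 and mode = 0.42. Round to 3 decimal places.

With s = α+β: μ = α/s and mode = (α−1)/(s−2). Eliminating α = μs,
μs − 1 = m(s−2) ⇒ s(μ−m) = 1−2m ⇒ s = 0.16/0.02 = 8.0000.
So α = μs = 3.520, β = (1−μ)s = 4.480.

α = 3.520, β = 4.480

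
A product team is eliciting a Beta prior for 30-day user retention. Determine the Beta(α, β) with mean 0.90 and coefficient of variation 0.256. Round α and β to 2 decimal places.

σ = CV·μ = 0.256×0.90 = 0.23040, so σ² = 0.053084.
s+1 = μ(1−μ)/σ² = 0.0900/0.053084 = 1.6954, so s = α+β = 0.6954.
α = μs = 0.63, β = (1−μ)s = 0.07.

α = 0.63, β = 0.07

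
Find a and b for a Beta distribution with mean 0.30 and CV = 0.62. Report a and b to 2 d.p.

a = 1.52, b = 3.55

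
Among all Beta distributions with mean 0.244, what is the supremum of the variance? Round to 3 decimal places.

For fixed mean μ the Beta variance is μ(1−μ)/(α+β+1), increasing as α+β decreases.
Its least upper bound (not attained) is μ(1−μ) = 0.244·0.756 = 0.184.

0.184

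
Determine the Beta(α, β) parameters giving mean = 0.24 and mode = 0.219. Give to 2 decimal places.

α = 6.42, β = 20.34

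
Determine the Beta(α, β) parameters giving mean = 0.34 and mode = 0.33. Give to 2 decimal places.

Let s = α+β. Mean gives α = μs = 0.34s; mode gives (α−1)/(s−2) = 0.33.
Substituting: 0.34s − 1 = 0.33(s−2) = 0.33s − 0.66, so 0.01s = 0.34 and s = 34.0000.
Then α = 0.34×34.0000 = 11.56 and β = s−α = 22.44.

α = 11.56, β = 22.44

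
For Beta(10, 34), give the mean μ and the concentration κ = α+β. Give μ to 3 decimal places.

κ = α+β = 10+34 = 44; μ = α/κ = 10/44 = 0.227.

μ = 0.227, κ = 44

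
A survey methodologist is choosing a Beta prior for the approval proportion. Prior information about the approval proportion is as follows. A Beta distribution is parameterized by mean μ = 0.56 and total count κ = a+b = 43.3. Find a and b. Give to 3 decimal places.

a = 24.248, b = 19.052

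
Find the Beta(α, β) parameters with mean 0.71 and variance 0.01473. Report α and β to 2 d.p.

By moment matching, α+β = μ(1−μ)/σ² − 1 = (0.71·0.29)/0.01473 − 1 = 13.9783 − 1 = 12.9783.
Since α/(α+β) = μ, α = 0.71·12.9783 = 9.21 and β = 0.29·12.9783 = 3.76.

α = 9.21, β = 3.76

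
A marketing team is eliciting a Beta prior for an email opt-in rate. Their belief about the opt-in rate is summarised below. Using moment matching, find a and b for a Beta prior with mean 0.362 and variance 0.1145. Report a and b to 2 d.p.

a = 0.37, b = 0.65

By moment matching, a+b = μ(1−μ)/σ² − 1 = (0.362·0.638)/0.1145 − 1 = 2.0171 − 1 = 1.0171.
Since a/(a+b) = μ, a = 0.362·1.0171 = 0.37 and b = 0.638·1.0171 = 0.65.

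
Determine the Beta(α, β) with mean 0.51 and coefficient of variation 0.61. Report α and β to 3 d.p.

α = 0.807, β = 0.775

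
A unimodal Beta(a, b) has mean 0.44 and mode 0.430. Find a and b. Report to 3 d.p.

Let s = a+b. Mean gives a = μs = 0.44s; mode gives (a−1)/(s−2) = 0.430.
Substituting: 0.44s − 1 = 0.430(s−2) = 0.430s − 0.860, so 0.010s = 0.140 and s = 14.0000.
Then a = 0.44×14.0000 = 6.160 and b = s−a = 7.840.

a = 6.160, b = 7.840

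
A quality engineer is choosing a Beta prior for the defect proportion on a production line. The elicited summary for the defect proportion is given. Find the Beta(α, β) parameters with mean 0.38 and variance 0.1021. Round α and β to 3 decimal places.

α = 0.497, β = 0.811

Let s = α+β. The Beta variance is μ(1−μ)/(s+1).
So s+1 = μ(1−μ)/σ² = (0.38×0.62)/0.1021 = 0.2356/0.1021 = 2.3075, giving s = 1.3075.
Then α = μs = 0.38×1.3075 = 0.497 and β = (1−μ)s = 0.62×1.3075 = 0.811.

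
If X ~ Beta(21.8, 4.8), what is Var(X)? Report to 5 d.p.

0.00536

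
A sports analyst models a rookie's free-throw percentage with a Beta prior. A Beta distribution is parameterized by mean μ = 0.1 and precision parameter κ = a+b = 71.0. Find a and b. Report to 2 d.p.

a = 7.10, b = 63.90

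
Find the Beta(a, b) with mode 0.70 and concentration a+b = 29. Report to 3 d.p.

For a,b>1 the mode is (a−1)/(a+b−2), so a = mode·(κ−2)+1 = 0.70×27+1 = 19.900.
And b = (1−mode)·(κ−2)+1 = 0.30×27+1 = 9.100.

a = 19.900, b = 9.100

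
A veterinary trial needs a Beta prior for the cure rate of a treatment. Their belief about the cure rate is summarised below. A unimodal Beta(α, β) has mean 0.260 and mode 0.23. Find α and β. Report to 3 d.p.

α = 4.680, β = 13.320

With s = α+β: μ = α/s and mode = (α−1)/(s−2). Eliminating α = μs,
μs − 1 = m(s−2) ⇒ s(μ−m) = 1−2m ⇒ s = 0.54/0.030 = 18.0000.
So α = μs = 4.680, β = (1−μ)s = 13.320.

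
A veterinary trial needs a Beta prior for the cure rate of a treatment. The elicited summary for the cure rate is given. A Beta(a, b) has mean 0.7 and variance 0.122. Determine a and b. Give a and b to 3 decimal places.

a = 0.505, b = 0.216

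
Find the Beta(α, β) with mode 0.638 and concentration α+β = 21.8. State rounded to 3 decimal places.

For α,β>1 the mode is (α−1)/(α+β−2), so α = mode·(κ−2)+1 = 0.638×19.8+1 = 13.632.
And β = (1−mode)·(κ−2)+1 = 0.362×19.8+1 = 8.168.

α = 13.632, β = 8.168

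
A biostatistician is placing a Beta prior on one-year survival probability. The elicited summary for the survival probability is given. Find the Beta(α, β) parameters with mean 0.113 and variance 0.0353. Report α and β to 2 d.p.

Let s = α+β. The Beta variance is μ(1−μ)/(s+1).
So s+1 = μ(1−μ)/σ² = (0.113×0.887)/0.0353 = 0.100231/0.0353 = 2.8394, giving s = 1.8394.
Then α = μs = 0.113×1.8394 = 0.21 and β = (1−μ)s = 0.887×1.8394 = 1.63.

α = 0.21, β = 1.63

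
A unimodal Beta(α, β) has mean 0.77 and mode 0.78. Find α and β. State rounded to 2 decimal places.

With s = α+β: μ = α/s and mode = (α−1)/(s−2). Eliminating α = μs,
μs − 1 = m(s−2) ⇒ s(μ−m) = 1−2m ⇒ s = -0.56/-0.01 = 56.0000.
So α = μs = 43.12, β = (1−μ)s = 12.88.

α = 43.12, β = 12.88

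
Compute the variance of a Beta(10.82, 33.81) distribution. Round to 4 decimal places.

Var = αβ/[(α+β)²(α+β+1)] = (10.82×33.81)/(44.63²×45.63) = 365.8242/90887.517747 = 0.0040.

0.0040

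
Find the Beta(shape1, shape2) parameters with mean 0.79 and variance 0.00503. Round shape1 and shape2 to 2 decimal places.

shape1 = 25.27, shape2 = 6.72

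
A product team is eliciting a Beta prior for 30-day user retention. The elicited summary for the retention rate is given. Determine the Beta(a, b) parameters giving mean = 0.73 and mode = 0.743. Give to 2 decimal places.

Let s = a+b. Mean gives a = μs = 0.73s; mode gives (a−1)/(s−2) = 0.743.
Substituting: 0.73s − 1 = 0.743(s−2) = 0.743s − 1.486, so -0.013s = -0.486 and s = 37.3846.
Then a = 0.73×37.3846 = 27.29 and b = s−a = 10.09.

a = 27.29, b = 10.09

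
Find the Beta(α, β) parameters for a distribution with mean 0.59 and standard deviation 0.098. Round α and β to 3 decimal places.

α = 14.271, β = 9.917

First σ² = 0.009604. Setting α = μn, β = (1−μ)n with n = α+β,
μ(1−μ)/(n+1) = 0.009604 ⇒ n+1 = 0.2419/0.009604 = 25.1874 ⇒ n = 24.1874.
Hence α = 0.59×24.1874 = 14.271, β = 0.41×24.1874 = 9.917.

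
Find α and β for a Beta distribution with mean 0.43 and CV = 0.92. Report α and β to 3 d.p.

α = 0.243, β = 0.323

Var = (CV·μ)² = (0.92×0.43)² = 0.156499.
α+β = μ(1−μ)/Var − 1 = 0.2451/0.156499 − 1 = 0.5661.
Thus α = 0.43·0.5661 = 0.243 and β = 0.57·0.5661 = 0.323.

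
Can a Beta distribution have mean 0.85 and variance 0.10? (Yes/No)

For any Beta, Var(X) < E[X]·(1−E[X]).
Here μ(1−μ) = 0.85×0.15 = 0.1275, and 0.10 < 0.1275.

Yes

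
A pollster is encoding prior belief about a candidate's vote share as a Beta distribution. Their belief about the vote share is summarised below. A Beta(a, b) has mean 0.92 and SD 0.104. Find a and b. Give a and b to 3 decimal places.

a = 5.340, b = 0.464

σ² = 0.104² = 0.010816.
With s = a+b, Var = μ(1−μ)/(s+1), so s+1 = (0.92×0.08)/0.010816 = 6.8047 and s = 5.8047.
a = μs = 5.340, b = (1−μ)s = 0.464.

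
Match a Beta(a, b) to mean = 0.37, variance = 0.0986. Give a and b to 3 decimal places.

By moment matching, a+b = μ(1−μ)/σ² − 1 = (0.37·0.63)/0.0986 − 1 = 2.3641 − 1 = 1.3641.
Since a/(a+b) = μ, a = 0.37·1.3641 = 0.505 and b = 0.63·1.3641 = 0.859.

a = 0.505, b = 0.859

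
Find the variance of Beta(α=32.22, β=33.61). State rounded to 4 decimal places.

0.0037

μ = 32.22/65.83 = 0.489443; Var = μ(1−μ)/(α+β+1) = 0.2498885/66.83 = 0.0037.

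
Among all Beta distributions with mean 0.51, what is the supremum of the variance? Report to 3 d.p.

Var = μ(1−μ)/(α+β+1), which approaches μ(1−μ) as α+β → 0.
So the supremum is μ(1−μ) = 0.51×0.49 = 0.250.

0.250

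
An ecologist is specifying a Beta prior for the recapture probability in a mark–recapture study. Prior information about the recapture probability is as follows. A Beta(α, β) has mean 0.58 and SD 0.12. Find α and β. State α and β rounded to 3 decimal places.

Variance = 0.12² = 0.0144. The moment-matching identity α+β = μ(1−μ)/Var − 1 gives
α+β = 0.2436/0.0144 − 1 = 15.9167, so α = μ·15.9167 = 9.232 and β = (1−μ)·15.9167 = 6.685.

α = 9.232, β = 6.685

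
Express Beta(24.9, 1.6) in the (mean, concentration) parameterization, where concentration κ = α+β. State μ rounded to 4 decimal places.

μ = 0.9396, κ = 26.5

κ = α+β = 24.9+1.6 = 26.5; μ = α/κ = 24.9/26.5 = 0.9396.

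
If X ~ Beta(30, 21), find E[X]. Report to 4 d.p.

E[X] = α/(α+β) = 30/51 = 0.5882.

0.5882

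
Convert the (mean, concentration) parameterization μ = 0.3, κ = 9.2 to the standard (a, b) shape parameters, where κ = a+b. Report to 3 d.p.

a = 2.760, b = 6.440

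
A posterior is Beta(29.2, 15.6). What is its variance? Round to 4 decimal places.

0.0050

α+β = 44.8 and αβ = 455.52, so Var = αβ/[(α+β)²(α+β+1)] = 455.52/91922.432 = 0.0050.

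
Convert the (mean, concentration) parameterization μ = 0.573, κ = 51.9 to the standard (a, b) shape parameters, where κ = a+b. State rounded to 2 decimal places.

a = 29.74, b = 22.16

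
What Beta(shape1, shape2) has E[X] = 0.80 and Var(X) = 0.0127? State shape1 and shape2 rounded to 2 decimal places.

shape1 = 9.28, shape2 = 2.32

Let s = shape1+shape2. The Beta variance is μ(1−μ)/(s+1).
So s+1 = μ(1−μ)/σ² = (0.80×0.20)/0.0127 = 0.1600/0.0127 = 12.5984, giving s = 11.5984.
Then shape1 = μs = 0.80×11.5984 = 9.28 and shape2 = (1−μ)s = 0.20×11.5984 = 2.32.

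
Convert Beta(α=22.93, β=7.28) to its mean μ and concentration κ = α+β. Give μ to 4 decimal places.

μ = 0.7590, κ = 30.21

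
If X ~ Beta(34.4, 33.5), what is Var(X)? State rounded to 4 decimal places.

μ = 34.4/67.9 = 0.506627; Var = μ(1−μ)/(α+β+1) = 0.2499561/68.9 = 0.0036.

0.0036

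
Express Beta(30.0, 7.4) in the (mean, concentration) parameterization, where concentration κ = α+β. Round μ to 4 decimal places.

κ = α+β = 30.0+7.4 = 37.4; μ = α/κ = 30.0/37.4 = 0.8021.

μ = 0.8021, κ = 37.4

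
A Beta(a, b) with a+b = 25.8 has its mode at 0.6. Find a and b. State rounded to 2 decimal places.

a = 15.28, b = 10.52

Mode = (a−1)/(κ−2) with κ = a+b, so a−1 = 0.6·23.8 = 14.28.
a = 15.28; b = κ − a = 10.52.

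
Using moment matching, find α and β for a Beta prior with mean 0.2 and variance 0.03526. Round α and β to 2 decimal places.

α = 0.71, β = 2.83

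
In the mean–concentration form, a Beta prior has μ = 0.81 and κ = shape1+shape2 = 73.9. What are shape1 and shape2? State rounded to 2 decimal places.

Split κ in proportion μ : (1−μ): shape1 = 0.81·73.9 = 59.86, shape2 = 73.9 − 59.86 = 14.04.

shape1 = 59.86, shape2 = 14.04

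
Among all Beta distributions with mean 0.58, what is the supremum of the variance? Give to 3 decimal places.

For fixed mean μ the Beta variance is μ(1−μ)/(α+β+1), increasing as α+β decreases.
Its least upper bound (not attained) is μ(1−μ) = 0.58·0.42 = 0.244.

0.244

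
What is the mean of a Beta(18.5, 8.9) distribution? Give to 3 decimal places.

E[X] = α/(α+β) = 18.5/27.4 = 0.675.

0.675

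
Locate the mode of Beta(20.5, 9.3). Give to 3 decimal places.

0.701

The density x^(α−1)(1−x)^(β−1) is maximised at (α−1)/(α+β−2) = 19.5/27.8 = 0.701.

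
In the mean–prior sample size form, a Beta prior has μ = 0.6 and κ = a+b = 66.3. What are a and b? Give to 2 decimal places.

a = 39.78, b = 26.52

Split κ in proportion μ : (1−μ): a = 0.6·66.3 = 39.78, b = 66.3 − 39.78 = 26.52.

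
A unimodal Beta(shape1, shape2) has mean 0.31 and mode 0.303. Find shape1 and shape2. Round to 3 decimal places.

shape1 = 17.449, shape2 = 38.837

Let s = shape1+shape2. Mean gives shape1 = μs = 0.31s; mode gives (shape1−1)/(s−2) = 0.303.
Substituting: 0.31s − 1 = 0.303(s−2) = 0.303s − 0.606, so 0.007s = 0.394 and s = 56.2857.
Then shape1 = 0.31×56.2857 = 17.449 and shape2 = s−shape1 = 38.837.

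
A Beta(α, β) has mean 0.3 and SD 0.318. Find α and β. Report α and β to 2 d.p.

α = 0.32, β = 0.75

σ² = 0.318² = 0.101124.
With s = α+β, Var = μ(1−μ)/(s+1), so s+1 = (0.3×0.7)/0.101124 = 2.0767 and s = 1.0767.
α = μs = 0.32, β = (1−μ)s = 0.75.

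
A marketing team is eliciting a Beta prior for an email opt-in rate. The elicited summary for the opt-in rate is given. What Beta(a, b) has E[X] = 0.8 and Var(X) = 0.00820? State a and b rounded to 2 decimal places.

By moment matching, a+b = μ(1−μ)/σ² − 1 = (0.8·0.2)/0.00820 − 1 = 19.5122 − 1 = 18.5122.
Since a/(a+b) = μ, a = 0.8·18.5122 = 14.81 and b = 0.2·18.5122 = 3.70.

a = 14.81, b = 3.70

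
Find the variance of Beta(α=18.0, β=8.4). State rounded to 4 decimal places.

Var = αβ/[(α+β)²(α+β+1)] = (18.0×8.4)/(26.4²×27.4) = 151.20/19096.704 = 0.0079.

0.0079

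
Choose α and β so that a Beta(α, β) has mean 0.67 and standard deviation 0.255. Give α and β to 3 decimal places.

σ² = 0.255² = 0.065025.
With s = α+β, Var = μ(1−μ)/(s+1), so s+1 = (0.67×0.33)/0.065025 = 3.4002 and s = 2.4002.
α = μs = 1.608, β = (1−μ)s = 0.792.

α = 1.608, β = 0.792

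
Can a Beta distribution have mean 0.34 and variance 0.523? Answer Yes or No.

For any Beta, Var(X) < E[X]·(1−E[X]).
Here μ(1−μ) = 0.34×0.66 = 0.2244, and 0.523 ≥ 0.2244.

No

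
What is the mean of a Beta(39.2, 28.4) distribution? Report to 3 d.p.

The Beta mean is α/(α+β) = 39.2/(39.2+28.4) = 0.580.

0.580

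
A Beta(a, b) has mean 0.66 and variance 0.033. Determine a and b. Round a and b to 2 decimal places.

By moment matching, a+b = μ(1−μ)/σ² − 1 = (0.66·0.34)/0.033 − 1 = 6.8000 − 1 = 5.8000.
Since a/(a+b) = μ, a = 0.66·5.8000 = 3.83 and b = 0.34·5.8000 = 1.97.

a = 3.83, b = 1.97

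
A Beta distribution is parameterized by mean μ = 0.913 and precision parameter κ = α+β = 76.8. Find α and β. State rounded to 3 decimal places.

α = μκ = 0.913×76.8 = 70.118 and β = (1−μ)κ = 0.087×76.8 = 6.682.

α = 70.118, β = 6.682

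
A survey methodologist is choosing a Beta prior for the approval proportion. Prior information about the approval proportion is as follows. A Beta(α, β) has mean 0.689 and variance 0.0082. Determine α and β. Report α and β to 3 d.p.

α = 17.316, β = 7.816

By moment matching, α+β = μ(1−μ)/σ² − 1 = (0.689·0.311)/0.0082 − 1 = 26.1316 − 1 = 25.1316.
Since α/(α+β) = μ, α = 0.689·25.1316 = 17.316 and β = 0.311·25.1316 = 7.816.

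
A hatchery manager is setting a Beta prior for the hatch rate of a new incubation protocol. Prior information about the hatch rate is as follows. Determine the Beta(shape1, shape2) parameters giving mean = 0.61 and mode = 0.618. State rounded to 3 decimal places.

shape1 = 17.995, shape2 = 11.505

Let s = shape1+shape2. Mean gives shape1 = μs = 0.61s; mode gives (shape1−1)/(s−2) = 0.618.
Substituting: 0.61s − 1 = 0.618(s−2) = 0.618s − 1.236, so -0.008s = -0.236 and s = 29.5000.
Then shape1 = 0.61×29.5000 = 17.995 and shape2 = s−shape1 = 11.505.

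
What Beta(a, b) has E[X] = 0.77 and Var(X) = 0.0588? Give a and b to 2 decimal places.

By moment matching, a+b = μ(1−μ)/σ² − 1 = (0.77·0.23)/0.0588 − 1 = 3.0119 − 1 = 2.0119.
Since a/(a+b) = μ, a = 0.77·2.0119 = 1.55 and b = 0.23·2.0119 = 0.46.

a = 1.55, b = 0.46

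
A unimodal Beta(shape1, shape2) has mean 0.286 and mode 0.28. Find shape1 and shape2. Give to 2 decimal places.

shape1 = 20.97, shape2 = 52.36

Let s = shape1+shape2. Mean gives shape1 = μs = 0.286s; mode gives (shape1−1)/(s−2) = 0.28.
Substituting: 0.286s − 1 = 0.28(s−2) = 0.28s − 0.56, so 0.006s = 0.44 and s = 73.3333.
Then shape1 = 0.286×73.3333 = 20.97 and shape2 = s−shape1 = 52.36.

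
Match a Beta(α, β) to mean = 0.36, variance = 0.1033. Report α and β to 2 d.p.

Write ν = α+β; then α = μν and Var = μ(1−μ)/(ν+1).
ν = μ(1−μ)/Var − 1 = 0.2304/0.1033 − 1 = 1.2304.
α = 0.36·1.2304 = 0.44, β = 0.64·1.2304 = 0.79.

α = 0.44, β = 0.79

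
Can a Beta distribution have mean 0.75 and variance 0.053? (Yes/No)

Yes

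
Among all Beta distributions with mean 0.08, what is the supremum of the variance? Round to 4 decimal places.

Var = μ(1−μ)/(α+β+1), which approaches μ(1−μ) as α+β → 0.
So the supremum is μ(1−μ) = 0.08×0.92 = 0.0736.

0.0736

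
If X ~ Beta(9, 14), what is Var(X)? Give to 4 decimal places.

0.0099

μ = 9/23 = 0.391304; Var = μ(1−μ)/(α+β+1) = 0.2381853/24 = 0.0099.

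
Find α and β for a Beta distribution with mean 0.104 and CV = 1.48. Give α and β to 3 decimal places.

Var = (CV·μ)² = (1.48×0.104)² = 0.023691.
α+β = μ(1−μ)/Var − 1 = 0.093184/0.023691 − 1 = 2.9332.
Thus α = 0.104·2.9332 = 0.305 and β = 0.896·2.9332 = 2.628.

α = 0.305, β = 2.628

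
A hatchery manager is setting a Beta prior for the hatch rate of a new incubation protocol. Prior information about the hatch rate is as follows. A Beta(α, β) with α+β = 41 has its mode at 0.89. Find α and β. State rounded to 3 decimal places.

Since the density peak of Beta(α,β) is at (α−1)/(α+β−2),
α = 1 + 0.89(41−2) = 35.710 and β = 41 − 35.710 = 5.290.

α = 35.710, β = 5.290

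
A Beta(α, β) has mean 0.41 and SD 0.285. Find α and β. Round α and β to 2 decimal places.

σ² = 0.285² = 0.081225.
With s = α+β, Var = μ(1−μ)/(s+1), so s+1 = (0.41×0.59)/0.081225 = 2.9781 and s = 1.9781.
α = μs = 0.81, β = (1−μ)s = 1.17.

α = 0.81, β = 1.17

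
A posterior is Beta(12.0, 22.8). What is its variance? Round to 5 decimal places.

0.00631

μ = 12.0/34.8 = 0.344828; Var = μ(1−μ)/(α+β+1) = 0.2259215/35.8 = 0.00631.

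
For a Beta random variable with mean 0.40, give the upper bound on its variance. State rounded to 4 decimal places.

0.2400

For fixed mean μ the Beta variance is μ(1−μ)/(α+β+1), increasing as α+β decreases.
Its least upper bound (not attained) is μ(1−μ) = 0.40·0.60 = 0.2400.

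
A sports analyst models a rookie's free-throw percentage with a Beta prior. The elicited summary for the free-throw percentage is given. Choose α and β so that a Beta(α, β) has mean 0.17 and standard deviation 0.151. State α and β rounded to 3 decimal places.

α = 0.882, β = 4.306

Variance = 0.151² = 0.022801. The moment-matching identity α+β = μ(1−μ)/Var − 1 gives
α+β = 0.1411/0.022801 − 1 = 5.1883, so α = μ·5.1883 = 0.882 and β = (1−μ)·5.1883 = 4.306.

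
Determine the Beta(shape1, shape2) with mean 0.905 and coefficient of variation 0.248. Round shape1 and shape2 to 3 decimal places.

Var = (CV·μ)² = (0.248×0.905)² = 0.050373.
shape1+shape2 = μ(1−μ)/Var − 1 = 0.085975/0.050373 − 1 = 0.7068.
Thus shape1 = 0.905·0.7068 = 0.640 and shape2 = 0.095·0.7068 = 0.067.

shape1 = 0.640, shape2 = 0.067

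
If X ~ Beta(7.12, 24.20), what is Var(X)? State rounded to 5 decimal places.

0.00543

α+β = 31.32 and αβ = 172.3040, so Var = αβ/[(α+β)²(α+β+1)] = 172.3040/31704.058368 = 0.00543.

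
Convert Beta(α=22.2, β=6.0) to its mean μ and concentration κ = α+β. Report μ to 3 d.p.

μ = 0.787, κ = 28.2

κ = α+β = 22.2+6.0 = 28.2; μ = α/κ = 22.2/28.2 = 0.787.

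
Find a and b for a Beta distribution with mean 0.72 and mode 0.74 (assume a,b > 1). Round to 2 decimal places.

With s = a+b: μ = a/s and mode = (a−1)/(s−2). Eliminating a = μs,
μs − 1 = m(s−2) ⇒ s(μ−m) = 1−2m ⇒ s = -0.48/-0.02 = 24.0000.
So a = μs = 17.28, b = (1−μ)s = 6.72.

a = 17.28, b = 6.72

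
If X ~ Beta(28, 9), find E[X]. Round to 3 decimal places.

The Beta mean is α/(α+β) = 28/(28+9) = 0.757.

0.757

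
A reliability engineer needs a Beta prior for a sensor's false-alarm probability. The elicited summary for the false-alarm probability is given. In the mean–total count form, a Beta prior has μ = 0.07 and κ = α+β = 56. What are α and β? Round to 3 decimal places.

α = μκ = 0.07×56 = 3.920 and β = (1−μ)κ = 0.93×56 = 52.080.

α = 3.920, β = 52.080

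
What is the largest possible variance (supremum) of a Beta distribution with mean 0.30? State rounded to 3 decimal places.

0.210

For fixed mean μ the Beta variance is μ(1−μ)/(α+β+1), increasing as α+β decreases.
Its least upper bound (not attained) is μ(1−μ) = 0.30·0.70 = 0.210.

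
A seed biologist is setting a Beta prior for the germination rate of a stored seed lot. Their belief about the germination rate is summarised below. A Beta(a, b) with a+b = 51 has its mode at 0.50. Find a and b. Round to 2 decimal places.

a = 25.50, b = 25.50

Since the density peak of Beta(a,b) is at (a−1)/(a+b−2),
a = 1 + 0.50(51−2) = 25.50 and b = 51 − 25.50 = 25.50.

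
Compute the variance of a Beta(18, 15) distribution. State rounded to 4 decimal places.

0.0073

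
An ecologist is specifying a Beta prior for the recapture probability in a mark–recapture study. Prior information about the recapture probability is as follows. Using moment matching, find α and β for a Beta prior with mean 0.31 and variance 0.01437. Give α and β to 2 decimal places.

By moment matching, α+β = μ(1−μ)/σ² − 1 = (0.31·0.69)/0.01437 − 1 = 14.8852 − 1 = 13.8852.
Since α/(α+β) = μ, α = 0.31·13.8852 = 4.30 and β = 0.69·13.8852 = 9.58.

α = 4.30, β = 9.58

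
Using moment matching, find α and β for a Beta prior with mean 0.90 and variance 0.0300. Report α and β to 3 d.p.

α = 1.800, β = 0.200

Write ν = α+β; then α = μν and Var = μ(1−μ)/(ν+1).
ν = μ(1−μ)/Var − 1 = 0.0900/0.0300 − 1 = 2.0000.
α = 0.90·2.0000 = 1.800, β = 0.10·2.0000 = 0.200.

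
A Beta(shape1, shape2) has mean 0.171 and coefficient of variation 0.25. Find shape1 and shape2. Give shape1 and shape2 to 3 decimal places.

σ = CV·μ = 0.25×0.171 = 0.04275, so σ² = 0.001828.
s+1 = μ(1−μ)/σ² = 0.141759/0.001828 = 77.5673, so s = shape1+shape2 = 76.5673.
shape1 = μs = 13.093, shape2 = (1−μ)s = 63.474.

shape1 = 13.093, shape2 = 63.474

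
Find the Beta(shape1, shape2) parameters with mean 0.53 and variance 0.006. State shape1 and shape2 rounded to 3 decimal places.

Let s = shape1+shape2. The Beta variance is μ(1−μ)/(s+1).
So s+1 = μ(1−μ)/σ² = (0.53×0.47)/0.006 = 0.2491/0.006 = 41.5167, giving s = 40.5167.
Then shape1 = μs = 0.53×40.5167 = 21.474 and shape2 = (1−μ)s = 0.47×40.5167 = 19.043.

shape1 = 21.474, shape2 = 19.043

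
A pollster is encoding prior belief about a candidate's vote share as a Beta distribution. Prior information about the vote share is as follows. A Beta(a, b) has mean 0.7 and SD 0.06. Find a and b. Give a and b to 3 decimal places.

a = 40.133, b = 17.200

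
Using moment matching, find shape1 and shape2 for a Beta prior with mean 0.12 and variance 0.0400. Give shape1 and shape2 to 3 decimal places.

shape1 = 0.197, shape2 = 1.443

By moment matching, shape1+shape2 = μ(1−μ)/σ² − 1 = (0.12·0.88)/0.0400 − 1 = 2.6400 − 1 = 1.6400.
Since shape1/(shape1+shape2) = μ, shape1 = 0.12·1.6400 = 0.197 and shape2 = 0.88·1.6400 = 1.443.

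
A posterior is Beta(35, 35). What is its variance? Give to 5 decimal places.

Var = αβ/[(α+β)²(α+β+1)] = (35×35)/(70²×71) = 1225/347900 = 0.00352.

0.00352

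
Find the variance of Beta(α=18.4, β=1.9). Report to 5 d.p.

Var = αβ/[(α+β)²(α+β+1)] = (18.4×1.9)/(20.3²×21.3) = 34.96/8777.517 = 0.00398.

0.00398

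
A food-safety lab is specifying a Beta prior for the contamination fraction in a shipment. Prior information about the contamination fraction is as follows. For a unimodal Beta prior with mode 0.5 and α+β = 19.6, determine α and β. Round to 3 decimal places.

α = 9.800, β = 9.800

Since the density peak of Beta(α,β) is at (α−1)/(α+β−2),
α = 1 + 0.5(19.6−2) = 9.800 and β = 19.6 − 9.800 = 9.800.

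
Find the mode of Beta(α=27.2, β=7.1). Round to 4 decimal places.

With α,β > 1, mode = (α−1)/(α+β−2) = 26.2/32.3 = 0.8111.

0.8111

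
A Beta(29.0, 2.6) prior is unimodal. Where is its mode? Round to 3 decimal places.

0.946

The density x^(α−1)(1−x)^(β−1) is maximised at (α−1)/(α+β−2) = 28.0/29.6 = 0.946.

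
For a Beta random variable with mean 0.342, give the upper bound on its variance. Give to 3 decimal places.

For fixed mean μ the Beta variance is μ(1−μ)/(α+β+1), increasing as α+β decreases.
Its least upper bound (not attained) is μ(1−μ) = 0.342·0.658 = 0.225.

0.225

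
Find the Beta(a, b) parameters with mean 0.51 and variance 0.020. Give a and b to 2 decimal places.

a = 5.86, b = 5.63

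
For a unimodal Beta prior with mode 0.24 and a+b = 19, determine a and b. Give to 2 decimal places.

For a,b>1 the mode is (a−1)/(a+b−2), so a = mode·(κ−2)+1 = 0.24×17+1 = 5.08.
And b = (1−mode)·(κ−2)+1 = 0.76×17+1 = 13.92.

a = 5.08, b = 13.92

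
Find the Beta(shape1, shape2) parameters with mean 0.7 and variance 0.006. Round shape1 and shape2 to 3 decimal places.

Let s = shape1+shape2. The Beta variance is μ(1−μ)/(s+1).
So s+1 = μ(1−μ)/σ² = (0.7×0.3)/0.006 = 0.21/0.006 = 35.0000, giving s = 34.0000.
Then shape1 = μs = 0.7×34.0000 = 23.800 and shape2 = (1−μ)s = 0.3×34.0000 = 10.200.

shape1 = 23.800, shape2 = 10.200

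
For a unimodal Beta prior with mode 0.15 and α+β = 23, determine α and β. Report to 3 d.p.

α = 4.150, β = 18.850

Mode = (α−1)/(κ−2) with κ = α+β, so α−1 = 0.15·21 = 3.150.
α = 4.150; β = κ − α = 18.850.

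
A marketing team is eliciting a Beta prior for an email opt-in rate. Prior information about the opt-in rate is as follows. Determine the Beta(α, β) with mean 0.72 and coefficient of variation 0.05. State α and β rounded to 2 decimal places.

α = 111.28, β = 43.28

σ = CV·μ = 0.05×0.72 = 0.03600, so σ² = 0.001296.
s+1 = μ(1−μ)/σ² = 0.2016/0.001296 = 155.5556, so s = α+β = 154.5556.
α = μs = 111.28, β = (1−μ)s = 43.28.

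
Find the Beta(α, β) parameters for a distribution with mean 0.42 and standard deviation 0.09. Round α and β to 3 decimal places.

σ² = 0.09² = 0.0081.
With s = α+β, Var = μ(1−μ)/(s+1), so s+1 = (0.42×0.58)/0.0081 = 30.0741 and s = 29.0741.
α = μs = 12.211, β = (1−μ)s = 16.863.

α = 12.211, β = 16.863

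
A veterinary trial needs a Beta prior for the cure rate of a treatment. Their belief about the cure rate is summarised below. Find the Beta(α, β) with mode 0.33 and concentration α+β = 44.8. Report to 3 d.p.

α = 15.124, β = 29.676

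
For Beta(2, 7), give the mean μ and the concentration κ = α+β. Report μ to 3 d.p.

μ = 0.222, κ = 9

κ = α+β = 2+7 = 9; μ = α/κ = 2/9 = 0.222.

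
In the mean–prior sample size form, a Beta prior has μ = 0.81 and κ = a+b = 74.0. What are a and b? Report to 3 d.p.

a = μκ = 0.81×74.0 = 59.940 and b = (1−μ)κ = 0.19×74.0 = 14.060.

a = 59.940, b = 14.060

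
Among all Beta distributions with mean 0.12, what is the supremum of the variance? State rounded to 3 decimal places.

For fixed mean μ the Beta variance is μ(1−μ)/(α+β+1), increasing as α+β decreases.
Its least upper bound (not attained) is μ(1−μ) = 0.12·0.88 = 0.106.

0.106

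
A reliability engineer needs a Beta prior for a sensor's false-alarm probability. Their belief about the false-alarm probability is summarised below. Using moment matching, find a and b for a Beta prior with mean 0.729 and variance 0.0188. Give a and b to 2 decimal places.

Let s = a+b. The Beta variance is μ(1−μ)/(s+1).
So s+1 = μ(1−μ)/σ² = (0.729×0.271)/0.0188 = 0.197559/0.0188 = 10.5085, giving s = 9.5085.
Then a = μs = 0.729×9.5085 = 6.93 and b = (1−μ)s = 0.271×9.5085 = 2.58.

a = 6.93, b = 2.58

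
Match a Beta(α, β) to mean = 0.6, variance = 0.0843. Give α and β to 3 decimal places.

α = 1.108, β = 0.739

Write ν = α+β; then α = μν and Var = μ(1−μ)/(ν+1).
ν = μ(1−μ)/Var − 1 = 0.24/0.0843 − 1 = 1.8470.
α = 0.6·1.8470 = 1.108, β = 0.4·1.8470 = 0.739.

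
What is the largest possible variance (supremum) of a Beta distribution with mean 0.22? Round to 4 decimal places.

0.1716

Var = μ(1−μ)/(α+β+1), which approaches μ(1−μ) as α+β → 0.
So the supremum is μ(1−μ) = 0.22×0.78 = 0.1716.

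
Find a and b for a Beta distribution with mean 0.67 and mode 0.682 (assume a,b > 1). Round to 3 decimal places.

Let s = a+b. Mean gives a = μs = 0.67s; mode gives (a−1)/(s−2) = 0.682.
Substituting: 0.67s − 1 = 0.682(s−2) = 0.682s − 1.364, so -0.012s = -0.364 and s = 30.3333.
Then a = 0.67×30.3333 = 20.323 and b = s−a = 10.010.

a = 20.323, b = 10.010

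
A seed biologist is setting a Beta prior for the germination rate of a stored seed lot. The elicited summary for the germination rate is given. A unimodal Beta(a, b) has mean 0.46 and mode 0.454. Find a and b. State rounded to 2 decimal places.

a = 7.05, b = 8.28

Let s = a+b. Mean gives a = μs = 0.46s; mode gives (a−1)/(s−2) = 0.454.
Substituting: 0.46s − 1 = 0.454(s−2) = 0.454s − 0.908, so 0.006s = 0.092 and s = 15.3333.
Then a = 0.46×15.3333 = 7.05 and b = s−a = 8.28.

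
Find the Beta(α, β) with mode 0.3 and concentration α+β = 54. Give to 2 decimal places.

Since the density peak of Beta(α,β) is at (α−1)/(α+β−2),
α = 1 + 0.3(54−2) = 16.60 and β = 54 − 16.60 = 37.40.

α = 16.60, β = 37.40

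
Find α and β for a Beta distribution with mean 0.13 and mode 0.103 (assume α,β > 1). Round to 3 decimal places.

α = 3.823, β = 25.584

With s = α+β: μ = α/s and mode = (α−1)/(s−2). Eliminating α = μs,
μs − 1 = m(s−2) ⇒ s(μ−m) = 1−2m ⇒ s = 0.794/0.027 = 29.4074.
So α = μs = 3.823, β = (1−μ)s = 25.584.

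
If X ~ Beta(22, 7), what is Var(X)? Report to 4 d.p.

0.0061

Var = αβ/[(α+β)²(α+β+1)] = (22×7)/(29²×30) = 154/25230 = 0.0061.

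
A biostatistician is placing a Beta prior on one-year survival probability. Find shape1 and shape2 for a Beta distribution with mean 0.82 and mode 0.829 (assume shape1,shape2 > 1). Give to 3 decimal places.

shape1 = 59.951, shape2 = 13.160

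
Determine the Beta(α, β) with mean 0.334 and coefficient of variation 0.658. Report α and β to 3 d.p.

σ = CV·μ = 0.658×0.334 = 0.21977, so σ² = 0.048300.
s+1 = μ(1−μ)/σ² = 0.222444/0.048300 = 4.6055, so s = α+β = 3.6055.
α = μs = 1.204, β = (1−μ)s = 2.401.

α = 1.204, β = 2.401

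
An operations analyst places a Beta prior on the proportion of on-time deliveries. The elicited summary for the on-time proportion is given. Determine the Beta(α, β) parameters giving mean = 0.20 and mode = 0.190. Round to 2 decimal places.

With s = α+β: μ = α/s and mode = (α−1)/(s−2). Eliminating α = μs,
μs − 1 = m(s−2) ⇒ s(μ−m) = 1−2m ⇒ s = 0.620/0.010 = 62.0000.
So α = μs = 12.40, β = (1−μ)s = 49.60.

α = 12.40, β = 49.60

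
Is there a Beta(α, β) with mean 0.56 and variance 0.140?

Yes

For any Beta, Var(X) < E[X]·(1−E[X]).
Here μ(1−μ) = 0.56×0.44 = 0.2464, and 0.140 < 0.2464.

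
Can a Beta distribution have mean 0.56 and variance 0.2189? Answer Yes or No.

Yes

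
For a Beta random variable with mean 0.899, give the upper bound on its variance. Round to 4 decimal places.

Var = μ(1−μ)/(α+β+1), which approaches μ(1−μ) as α+β → 0.
So the supremum is μ(1−μ) = 0.899×0.101 = 0.0908.

0.0908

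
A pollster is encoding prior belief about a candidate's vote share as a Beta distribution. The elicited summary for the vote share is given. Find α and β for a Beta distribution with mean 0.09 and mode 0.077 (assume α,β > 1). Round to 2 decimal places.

Let s = α+β. Mean gives α = μs = 0.09s; mode gives (α−1)/(s−2) = 0.077.
Substituting: 0.09s − 1 = 0.077(s−2) = 0.077s − 0.154, so 0.013s = 0.846 and s = 65.0769.
Then α = 0.09×65.0769 = 5.86 and β = s−α = 59.22.

α = 5.86, β = 59.22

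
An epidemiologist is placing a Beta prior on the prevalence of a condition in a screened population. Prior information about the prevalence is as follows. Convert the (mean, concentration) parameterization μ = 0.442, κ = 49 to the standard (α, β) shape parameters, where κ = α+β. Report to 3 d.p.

α = 21.658, β = 27.342

Split κ in proportion μ : (1−μ): α = 0.442·49 = 21.658, β = 49 − 21.658 = 27.342.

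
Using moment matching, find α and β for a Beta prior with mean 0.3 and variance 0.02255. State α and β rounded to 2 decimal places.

Write ν = α+β; then α = μν and Var = μ(1−μ)/(ν+1).
ν = μ(1−μ)/Var − 1 = 0.21/0.02255 − 1 = 8.3126.
α = 0.3·8.3126 = 2.49, β = 0.7·8.3126 = 5.82.

α = 2.49, β = 5.82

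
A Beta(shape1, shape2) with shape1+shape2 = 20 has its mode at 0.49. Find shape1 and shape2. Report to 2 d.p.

Mode = (shape1−1)/(κ−2) with κ = shape1+shape2, so shape1−1 = 0.49·18 = 8.82.
shape1 = 9.82; shape2 = κ − shape1 = 10.18.

shape1 = 9.82, shape2 = 10.18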